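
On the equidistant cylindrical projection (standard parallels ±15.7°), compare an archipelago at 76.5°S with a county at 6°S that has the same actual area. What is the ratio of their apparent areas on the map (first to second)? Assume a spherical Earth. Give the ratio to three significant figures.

The equidistant cylindrical projection with φ₀ = 15.7° has h = 1 (meridians true) and k = cos φ₀ / cos φ along parallels.
Areal scale at 76.5°: h·k = 1.000 × 4.124 = 4.124.
Areal scale at 6°: h·k = 1.000 × 0.9680 = 0.9680.
Ratio = 4.124/0.9680 ≈ 4.26.

4.26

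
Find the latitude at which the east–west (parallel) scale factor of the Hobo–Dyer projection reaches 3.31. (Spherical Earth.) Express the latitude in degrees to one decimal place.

The Hobo–Dyer projection is cylindrical equal-area with φ₀ = 37.5°. A cylindrical equal-area projection with standard parallel φ₀ has meridian scale h = cos φ / cos φ₀ and parallel scale k = cos φ₀ / cos φ (so areas are preserved, h·k = 1).
k = cos φ₀ / cos φ = 3.31  ⇒  cos φ = cos 37.5° / 3.31 = 0.2397.
φ = arccos(0.2397) ≈ 76.1°.

76.1°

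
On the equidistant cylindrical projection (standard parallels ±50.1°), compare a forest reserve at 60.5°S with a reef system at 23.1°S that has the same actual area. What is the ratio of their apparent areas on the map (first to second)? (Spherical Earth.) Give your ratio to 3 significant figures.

1.87

The equidistant cylindrical projection with φ₀ = 50.1° has h = 1 (meridians true) and k = cos φ₀ / cos φ along parallels.
Areal scale at 60.5°: h·k = 1.000 × 1.303 = 1.303.
Areal scale at 23.1°: h·k = 1.000 × 0.6974 = 0.6974.
Ratio = 1.303/0.6974 ≈ 1.87.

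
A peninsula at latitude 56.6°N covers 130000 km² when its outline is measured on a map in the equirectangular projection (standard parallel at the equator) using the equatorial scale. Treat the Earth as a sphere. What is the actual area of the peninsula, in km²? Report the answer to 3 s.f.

Plate carrée maps x = Rλ, y = Rφ. The meridian scale is h = 1 and the parallel scale is k = 1/cos φ = sec φ.
Areal scale = h·k = 1 × sec φ; at 56.6°, h = 1.000, k = 1.817, so h·k = 1.817.
True area = apparent / (areal scale) = 130000 / 1.817 ≈ 71600 km².

71600 km²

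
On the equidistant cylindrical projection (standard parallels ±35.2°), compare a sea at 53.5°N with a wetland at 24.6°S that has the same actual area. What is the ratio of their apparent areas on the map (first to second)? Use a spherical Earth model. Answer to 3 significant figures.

1.53

The equidistant cylindrical projection with φ₀ = 35.2° has h = 1 (meridians true) and k = cos φ₀ / cos φ along parallels.
Areal scale at 53.5°: h·k = 1.000 × 1.374 = 1.374.
Areal scale at 24.6°: h·k = 1.000 × 0.8987 = 0.8987.
Ratio = 1.374/0.8987 ≈ 1.53.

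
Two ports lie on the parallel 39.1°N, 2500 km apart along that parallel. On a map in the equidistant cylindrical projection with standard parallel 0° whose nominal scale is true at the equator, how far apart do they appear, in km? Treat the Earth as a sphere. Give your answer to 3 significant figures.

3220 km

For the equirectangular projection with φ₀ = 0 (plate carrée), h = 1 along meridians and k = sec φ along parallels.
Along the parallel, k = sec 39.1° = 1/0.7760 = 1.289.
Map distance = 2500 × 1.289 ≈ 3220 km.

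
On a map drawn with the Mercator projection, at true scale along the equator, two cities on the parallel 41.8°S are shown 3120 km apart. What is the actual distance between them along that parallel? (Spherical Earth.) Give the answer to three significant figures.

For Mercator, h = k = sec φ (a conformal cylindrical projection has a single point scale, 1/cos φ).
Along the parallel at 41.8°, map distances are exaggerated by k = sec 41.8° = 1.341.
True distance = 3120 / 1.341 = 3120 × cos 41.8° ≈ 2330 km.

2330 km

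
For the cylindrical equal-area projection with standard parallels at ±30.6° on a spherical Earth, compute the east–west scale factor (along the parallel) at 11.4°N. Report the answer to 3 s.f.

0.878

A cylindrical equal-area projection with standard parallel φ₀ has meridian scale h = cos φ / cos φ₀ and parallel scale k = cos φ₀ / cos φ (so areas are preserved, h·k = 1).
k = cos 30.6° / cos 11.4° = 0.8607/0.9803 = 0.8781.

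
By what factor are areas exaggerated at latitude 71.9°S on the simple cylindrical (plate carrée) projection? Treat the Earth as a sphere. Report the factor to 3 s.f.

3.22

Plate carrée maps x = Rλ, y = Rφ. The meridian scale is h = 1 and the parallel scale is k = 1/cos φ = sec φ.
Areal scale = h·k = 1 × sec φ; at 71.9°, h = 1.000, k = 3.219, so h·k = 3.219.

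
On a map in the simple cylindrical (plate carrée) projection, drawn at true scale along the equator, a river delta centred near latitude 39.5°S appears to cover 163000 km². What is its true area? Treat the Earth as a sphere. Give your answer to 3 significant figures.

For the equirectangular projection with φ₀ = 0 (plate carrée), h = 1 along meridians and k = sec φ along parallels.
Areal scale = h·k = 1 × sec φ; at 39.5°, h = 1.000, k = 1.296, so h·k = 1.296.
True area = apparent / (areal scale) = 163000 / 1.296 ≈ 126000 km².

126000 km²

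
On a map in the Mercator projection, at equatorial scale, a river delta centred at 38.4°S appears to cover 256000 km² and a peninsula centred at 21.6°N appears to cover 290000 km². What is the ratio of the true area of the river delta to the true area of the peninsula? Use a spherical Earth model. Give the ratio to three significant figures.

Mercator's areal exaggeration is sec²φ; hence true area = (apparent area) · cos²φ.
True area of river delta: 256000 × cos²(38.4°) = 256000 × 0.6142 = 157200 km².
True area of peninsula: 290000 × cos²(21.6°) = 290000 × 0.8645 = 250700 km².
Ratio = 157200 / 250700 ≈ 0.627.

0.627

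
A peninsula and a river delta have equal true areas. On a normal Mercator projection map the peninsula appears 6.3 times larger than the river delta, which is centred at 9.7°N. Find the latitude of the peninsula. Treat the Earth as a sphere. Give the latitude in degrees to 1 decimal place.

66.9°

For equal true areas on Mercator, apparent areas scale as sec²φ, so the ratio is cos²φ₂ / cos²φ₁.
cos²φ₂ / cos²φ₁ = 6.3  ⇒  cos φ₁ = cos 9.7° / √6.3 = 0.9857/2.510 = 0.3927.
φ₁ = arccos(0.3927) ≈ 66.9°.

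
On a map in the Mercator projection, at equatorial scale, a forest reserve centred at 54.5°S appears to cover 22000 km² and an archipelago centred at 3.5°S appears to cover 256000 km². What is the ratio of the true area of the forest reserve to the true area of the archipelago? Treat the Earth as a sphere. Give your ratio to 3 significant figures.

On Mercator the areal scale is sec²φ, so true area = apparent × cos²φ.
True area of forest reserve: 22000 × cos²(54.5°) = 22000 × 0.3372 = 7419 km².
True area of archipelago: 256000 × cos²(3.5°) = 256000 × 0.9963 = 255000 km².
Ratio = 7419 / 255000 ≈ 0.0291.

0.0291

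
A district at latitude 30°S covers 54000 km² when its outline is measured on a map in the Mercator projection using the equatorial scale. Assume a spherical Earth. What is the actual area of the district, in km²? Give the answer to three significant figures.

40500 km²

For Mercator, h = k = sec φ (a conformal cylindrical projection has a single point scale, 1/cos φ).
Areal scale = k² = sec²φ = 1/cos²(30°) = 1/0.8660² = 1.333.
True area = apparent / (areal scale) = 54000 / 1.333 ≈ 40500 km².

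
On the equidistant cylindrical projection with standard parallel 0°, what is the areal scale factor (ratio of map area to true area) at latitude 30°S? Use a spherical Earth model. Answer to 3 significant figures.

1.15

Plate carrée maps x = Rλ, y = Rφ. The meridian scale is h = 1 and the parallel scale is k = 1/cos φ = sec φ.
Areal scale = h·k = 1 × sec φ; at 30°, h = 1.000, k = 1.155, so h·k = 1.155.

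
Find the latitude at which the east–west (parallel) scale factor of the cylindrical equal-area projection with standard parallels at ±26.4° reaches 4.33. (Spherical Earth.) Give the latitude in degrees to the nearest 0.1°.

78.1°

A cylindrical equal-area projection with standard parallel φ₀ has meridian scale h = cos φ / cos φ₀ and parallel scale k = cos φ₀ / cos φ (so areas are preserved, h·k = 1).
k = cos φ₀ / cos φ = 4.33  ⇒  cos φ = cos 26.4° / 4.33 = 0.2069.
φ = arccos(0.2069) ≈ 78.1°.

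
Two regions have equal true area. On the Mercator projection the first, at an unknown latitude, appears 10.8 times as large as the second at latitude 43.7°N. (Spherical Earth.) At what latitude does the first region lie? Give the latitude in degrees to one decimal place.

77.3°

For equal true areas on Mercator, apparent areas scale as sec²φ, so the ratio is cos²φ₂ / cos²φ₁.
cos²φ₂ / cos²φ₁ = 10.8  ⇒  cos φ₁ = cos 43.7° / √10.8 = 0.7230/3.286 = 0.2200.
φ₁ = arccos(0.2200) ≈ 77.3°.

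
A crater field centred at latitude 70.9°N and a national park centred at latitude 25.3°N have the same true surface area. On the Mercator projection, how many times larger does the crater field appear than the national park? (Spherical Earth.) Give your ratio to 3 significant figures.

7.63

Mercator areal scale is sec²φ.
At 70.9°: sec²(70.9°) = 1/0.3272² = 9.340.
At 25.3°: sec²(25.3°) = 1/0.9041² = 1.223.
Ratio = 9.340/1.223 = cos²(25.3°)/cos²(70.9°) ≈ 7.63.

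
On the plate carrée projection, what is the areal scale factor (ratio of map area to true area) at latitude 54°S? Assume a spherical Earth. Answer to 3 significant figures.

1.70

In the plate carrée (x = Rλ, y = Rφ), meridians are true-scale (h = 1) and parallels are stretched by k = sec φ.
Areal scale = h·k = 1 × sec φ; at 54°, h = 1.000, k = 1.701, so h·k = 1.701.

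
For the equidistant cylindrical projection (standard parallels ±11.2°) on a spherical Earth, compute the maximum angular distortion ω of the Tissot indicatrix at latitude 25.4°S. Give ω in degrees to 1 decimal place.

4.7°

In the equirectangular projection with standard parallel φ₀ = 11.2° (x = Rλ cos φ₀, y = Rφ), meridians are true-scale (h = 1) and the parallel scale is k = cos φ₀ / cos φ.
At 25.4°: h = 1.000, k = 1.086; principal scales a = 1.086, b = 1.000.
sin(ω/2) = (a − b)/(a + b) = 0.08593/2.086 = 0.04119, so ω = 2 arcsin(0.04119) ≈ 4.7°.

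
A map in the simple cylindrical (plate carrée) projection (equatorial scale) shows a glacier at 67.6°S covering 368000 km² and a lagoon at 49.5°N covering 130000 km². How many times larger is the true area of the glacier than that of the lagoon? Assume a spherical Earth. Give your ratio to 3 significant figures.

1.66

On the plate carrée, areal scale = h·k = 1 × sec φ, so true area = apparent × cos φ.
True area of glacier: 368000 × cos(67.6°) = 368000 × 0.3811 = 140200 km².
True area of lagoon: 130000 × cos(49.5°) = 130000 × 0.6494 = 84430 km².
Ratio = 140200 / 84430 ≈ 1.66.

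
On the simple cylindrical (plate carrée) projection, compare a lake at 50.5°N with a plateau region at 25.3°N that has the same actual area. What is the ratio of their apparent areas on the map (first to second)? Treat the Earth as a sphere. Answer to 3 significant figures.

For the equirectangular projection with φ₀ = 0 (plate carrée), h = 1 along meridians and k = sec φ along parallels.
Areal scale at 50.5°: h·k = 1.000 × 1.572 = 1.572.
Areal scale at 25.3°: h·k = 1.000 × 1.106 = 1.106.
Ratio = 1.572/1.106 ≈ 1.42.

1.42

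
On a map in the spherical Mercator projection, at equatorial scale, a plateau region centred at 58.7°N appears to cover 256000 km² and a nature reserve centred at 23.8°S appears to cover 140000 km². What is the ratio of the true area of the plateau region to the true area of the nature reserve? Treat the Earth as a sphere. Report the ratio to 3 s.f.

0.590

Mercator's areal exaggeration is sec²φ; hence true area = (apparent area) · cos²φ.
True area of plateau region: 256000 × cos²(58.7°) = 256000 × 0.2699 = 69090 km².
True area of nature reserve: 140000 × cos²(23.8°) = 140000 × 0.8372 = 117200 km².
Ratio = 69090 / 117200 ≈ 0.590.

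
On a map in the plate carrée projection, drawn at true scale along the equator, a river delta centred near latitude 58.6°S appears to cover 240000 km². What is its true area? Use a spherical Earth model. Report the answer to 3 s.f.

For the equirectangular projection with φ₀ = 0 (plate carrée), h = 1 along meridians and k = sec φ along parallels.
Areal scale = h·k = 1 × sec φ; at 58.6°, h = 1.000, k = 1.919, so h·k = 1.919.
True area = apparent / (areal scale) = 240000 / 1.919 ≈ 125000 km².

125000 km²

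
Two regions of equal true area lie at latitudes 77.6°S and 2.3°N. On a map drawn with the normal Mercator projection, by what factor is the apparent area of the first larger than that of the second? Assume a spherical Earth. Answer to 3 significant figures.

21.7

Mercator is conformal with k = sec φ, so areal scale = k² = sec²φ.
At 77.6°: sec²(77.6°) = 1/0.2147² = 21.69.
At 2.3°: sec²(2.3°) = 1/0.9992² = 1.002.
Ratio = 21.69/1.002 = cos²(2.3°)/cos²(77.6°) ≈ 21.7.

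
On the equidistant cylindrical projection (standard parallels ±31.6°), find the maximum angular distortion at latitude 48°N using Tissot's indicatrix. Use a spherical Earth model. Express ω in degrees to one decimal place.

With standard parallel φ₀ = 31.6°, the equirectangular projection gives x = Rλ cos φ₀, y = Rφ, so h = 1 and k = cos 31.6° / cos φ.
At 48°: h = 1.000, k = 1.273; principal scales a = 1.273, b = 1.000.
sin(ω/2) = (a − b)/(a + b) = 0.2729/2.273 = 0.1201, so ω = 2 arcsin(0.1201) ≈ 13.8°.

13.8°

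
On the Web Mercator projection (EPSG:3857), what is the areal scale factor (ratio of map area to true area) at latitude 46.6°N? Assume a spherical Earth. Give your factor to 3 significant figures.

2.12

Mercator is conformal, so the point scale is isotropic: h = k = sec φ = 1/cos φ.
Areal scale = k² = sec²φ = 1/cos²(46.6°) = 1/0.6871² = 2.118.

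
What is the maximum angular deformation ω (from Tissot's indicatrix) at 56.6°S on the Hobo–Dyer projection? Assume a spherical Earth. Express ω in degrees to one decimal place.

41.0°

Hobo–Dyer is a cylindrical equal-area projection with standard parallels at ±37.5°. A cylindrical equal-area projection with standard parallel φ₀ has meridian scale h = cos φ / cos φ₀ and parallel scale k = cos φ₀ / cos φ (so areas are preserved, h·k = 1).
At 56.6°: h = 0.6939, k = 1.441; principal scales a = 1.441, b = 0.6939.
sin(ω/2) = (a − b)/(a + b) = 0.7473/2.135 = 0.3500, so ω = 2 arcsin(0.3500) ≈ 41.0°.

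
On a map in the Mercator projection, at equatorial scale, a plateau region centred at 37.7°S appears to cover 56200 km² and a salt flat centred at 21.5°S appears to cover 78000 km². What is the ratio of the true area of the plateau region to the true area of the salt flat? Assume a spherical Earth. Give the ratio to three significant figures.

0.521

Mercator's areal exaggeration is sec²φ; hence true area = (apparent area) · cos²φ.
True area of plateau region: 56200 × cos²(37.7°) = 56200 × 0.6260 = 35180 km².
True area of salt flat: 78000 × cos²(21.5°) = 78000 × 0.8657 = 67520 km².
Ratio = 35180 / 67520 ≈ 0.521.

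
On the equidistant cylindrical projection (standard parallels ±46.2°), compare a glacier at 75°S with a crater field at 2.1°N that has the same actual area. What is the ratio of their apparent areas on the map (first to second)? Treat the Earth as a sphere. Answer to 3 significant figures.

3.86

In the equirectangular projection with standard parallel φ₀ = 46.2° (x = Rλ cos φ₀, y = Rφ), meridians are true-scale (h = 1) and the parallel scale is k = cos φ₀ / cos φ.
Areal scale at 75°: h·k = 1.000 × 2.674 = 2.674.
Areal scale at 2.1°: h·k = 1.000 × 0.6926 = 0.6926.
Ratio = 2.674/0.6926 ≈ 3.86.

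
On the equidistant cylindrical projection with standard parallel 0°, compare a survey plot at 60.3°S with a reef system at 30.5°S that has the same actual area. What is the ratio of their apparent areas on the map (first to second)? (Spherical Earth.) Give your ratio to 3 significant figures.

In the plate carrée (x = Rλ, y = Rφ), meridians are true-scale (h = 1) and parallels are stretched by k = sec φ.
Areal scale at 60.3°: h·k = 1.000 × 2.018 = 2.018.
Areal scale at 30.5°: h·k = 1.000 × 1.161 = 1.161.
Ratio = 2.018/1.161 ≈ 1.74.

1.74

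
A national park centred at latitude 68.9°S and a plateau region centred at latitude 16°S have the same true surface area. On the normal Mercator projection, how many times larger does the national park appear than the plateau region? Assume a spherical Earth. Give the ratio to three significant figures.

7.13

On Mercator, area is exaggerated by sec²φ = 1/cos²φ.
At 68.9°: sec²(68.9°) = 1/0.3600² = 7.716.
At 16°: sec²(16°) = 1/0.9613² = 1.082.
Ratio = 7.716/1.082 = cos²(16°)/cos²(68.9°) ≈ 7.13.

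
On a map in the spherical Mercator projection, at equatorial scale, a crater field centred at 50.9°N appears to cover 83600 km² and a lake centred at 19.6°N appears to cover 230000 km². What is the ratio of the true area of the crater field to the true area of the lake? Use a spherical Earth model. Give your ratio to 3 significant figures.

0.163

On Mercator the areal scale is sec²φ, so true area = apparent × cos²φ.
True area of crater field: 83600 × cos²(50.9°) = 83600 × 0.3978 = 33250 km².
True area of lake: 230000 × cos²(19.6°) = 230000 × 0.8875 = 204100 km².
Ratio = 33250 / 204100 ≈ 0.163.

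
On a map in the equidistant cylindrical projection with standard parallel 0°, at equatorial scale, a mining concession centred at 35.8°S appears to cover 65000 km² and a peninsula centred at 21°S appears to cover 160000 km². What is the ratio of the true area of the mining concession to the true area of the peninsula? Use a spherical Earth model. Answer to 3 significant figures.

0.353

Plate carrée has h = 1 and k = sec φ, giving areal scale sec φ; true area = (apparent area) · cos φ.
True area of mining concession: 65000 × cos(35.8°) = 65000 × 0.8111 = 52720 km².
True area of peninsula: 160000 × cos(21°) = 160000 × 0.9336 = 149400 km².
Ratio = 52720 / 149400 ≈ 0.353.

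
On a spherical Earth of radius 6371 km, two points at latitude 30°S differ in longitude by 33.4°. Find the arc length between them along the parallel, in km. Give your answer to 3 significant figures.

Arc length along a parallel = R cos φ · Δλ (with Δλ in radians).
= 6371 × cos 30° × (33.4° × π/180) = 6371 × 0.8660 × 0.5829 ≈ 3220 km.

3220 km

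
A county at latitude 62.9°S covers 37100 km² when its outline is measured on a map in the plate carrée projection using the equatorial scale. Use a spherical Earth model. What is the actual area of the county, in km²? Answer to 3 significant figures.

For the equirectangular projection with φ₀ = 0 (plate carrée), h = 1 along meridians and k = sec φ along parallels.
Areal scale = h·k = 1 × sec φ; at 62.9°, h = 1.000, k = 2.195, so h·k = 2.195.
True area = apparent / (areal scale) = 37100 / 2.195 ≈ 16900 km².

16900 km²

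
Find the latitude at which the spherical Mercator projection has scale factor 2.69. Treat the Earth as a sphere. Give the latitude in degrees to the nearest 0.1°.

Mercator scale is k = sec φ = 1/cos φ.
1/cos φ = 2.69  ⇒  cos φ = 0.3717  ⇒  φ = arccos(0.3717) ≈ 68.2°.

68.2°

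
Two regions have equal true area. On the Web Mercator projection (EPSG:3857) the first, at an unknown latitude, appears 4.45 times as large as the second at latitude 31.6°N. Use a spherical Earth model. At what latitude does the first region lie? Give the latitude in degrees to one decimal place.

On Mercator, (apparent₁)/(apparent₂) = sec²φ₁ / sec²φ₂ when true areas are equal.
cos²φ₂ / cos²φ₁ = 4.45  ⇒  cos φ₁ = cos 31.6° / √4.45 = 0.8517/2.110 = 0.4038.
φ₁ = arccos(0.4038) ≈ 66.2°.

66.2°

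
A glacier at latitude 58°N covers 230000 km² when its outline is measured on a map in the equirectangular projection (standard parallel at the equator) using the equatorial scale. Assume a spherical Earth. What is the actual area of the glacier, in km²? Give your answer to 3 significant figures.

122000 km²

In the plate carrée (x = Rλ, y = Rφ), meridians are true-scale (h = 1) and parallels are stretched by k = sec φ.
Areal scale = h·k = 1 × sec φ; at 58°, h = 1.000, k = 1.887, so h·k = 1.887.
True area = apparent / (areal scale) = 230000 / 1.887 ≈ 122000 km².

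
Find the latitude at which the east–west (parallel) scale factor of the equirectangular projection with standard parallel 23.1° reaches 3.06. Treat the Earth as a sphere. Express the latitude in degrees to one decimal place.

72.5°

In the equirectangular projection with standard parallel φ₀ = 23.1° (x = Rλ cos φ₀, y = Rφ), meridians are true-scale (h = 1) and the parallel scale is k = cos φ₀ / cos φ.
k = cos φ₀ / cos φ = 3.06  ⇒  cos φ = cos 23.1° / 3.06 = 0.3006.
φ = arccos(0.3006) ≈ 72.5°.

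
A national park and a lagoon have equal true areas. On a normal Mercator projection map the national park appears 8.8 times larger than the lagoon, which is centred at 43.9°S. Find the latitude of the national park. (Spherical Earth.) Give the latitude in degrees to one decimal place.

75.9°

On Mercator, (apparent₁)/(apparent₂) = sec²φ₁ / sec²φ₂ when true areas are equal.
cos²φ₂ / cos²φ₁ = 8.8  ⇒  cos φ₁ = cos 43.9° / √8.8 = 0.7206/2.966 = 0.2429.
φ₁ = arccos(0.2429) ≈ 75.9°.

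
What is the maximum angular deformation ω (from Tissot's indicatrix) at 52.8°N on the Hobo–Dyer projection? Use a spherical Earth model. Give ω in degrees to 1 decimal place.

30.8°

The Hobo–Dyer projection is cylindrical equal-area with φ₀ = 37.5°. Cylindrical equal-area (φ₀ = 37.5°): h = cos φ / cos 37.5° along meridians, k = cos 37.5° / cos φ along parallels; h·k = 1.
At 52.8°: h = 0.7621, k = 1.312; principal scales a = 1.312, b = 0.7621.
sin(ω/2) = (a − b)/(a + b) = 0.5501/2.074 = 0.2652, so ω = 2 arcsin(0.2652) ≈ 30.8°.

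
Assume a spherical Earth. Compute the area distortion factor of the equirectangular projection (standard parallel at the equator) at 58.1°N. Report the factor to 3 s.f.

For the equirectangular projection with φ₀ = 0 (plate carrée), h = 1 along meridians and k = sec φ along parallels.
Areal scale = h·k = 1 × sec φ; at 58.1°, h = 1.000, k = 1.892, so h·k = 1.892.

1.89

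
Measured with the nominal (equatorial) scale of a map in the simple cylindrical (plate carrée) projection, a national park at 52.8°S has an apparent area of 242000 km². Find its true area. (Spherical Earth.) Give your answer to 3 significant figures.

In the plate carrée (x = Rλ, y = Rφ), meridians are true-scale (h = 1) and parallels are stretched by k = sec φ.
Areal scale = h·k = 1 × sec φ; at 52.8°, h = 1.000, k = 1.654, so h·k = 1.654.
True area = apparent / (areal scale) = 242000 / 1.654 ≈ 146000 km².

146000 km²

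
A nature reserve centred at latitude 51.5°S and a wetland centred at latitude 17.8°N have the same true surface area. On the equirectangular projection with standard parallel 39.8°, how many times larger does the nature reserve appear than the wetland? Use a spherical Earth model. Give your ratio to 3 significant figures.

In the equirectangular projection with standard parallel φ₀ = 39.8° (x = Rλ cos φ₀, y = Rφ), meridians are true-scale (h = 1) and the parallel scale is k = cos φ₀ / cos φ.
Areal scale at 51.5°: h·k = 1.000 × 1.234 = 1.234.
Areal scale at 17.8°: h·k = 1.000 × 0.8069 = 0.8069.
Ratio = 1.234/0.8069 ≈ 1.53.

1.53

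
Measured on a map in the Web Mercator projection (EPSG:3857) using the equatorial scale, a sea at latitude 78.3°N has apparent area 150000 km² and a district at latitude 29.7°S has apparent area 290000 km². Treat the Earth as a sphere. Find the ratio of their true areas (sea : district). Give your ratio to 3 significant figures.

0.0282

Mercator's areal exaggeration is sec²φ; hence true area = (apparent area) · cos²φ.
True area of sea: 150000 × cos²(78.3°) = 150000 × 0.04112 = 6168 km².
True area of district: 290000 × cos²(29.7°) = 290000 × 0.7545 = 218800 km².
Ratio = 6168 / 218800 ≈ 0.0282.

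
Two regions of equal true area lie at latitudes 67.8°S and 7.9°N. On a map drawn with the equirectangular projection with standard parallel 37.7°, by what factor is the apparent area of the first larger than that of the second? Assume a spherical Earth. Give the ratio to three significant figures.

With standard parallel φ₀ = 37.7°, the equirectangular projection gives x = Rλ cos φ₀, y = Rφ, so h = 1 and k = cos 37.7° / cos φ.
Areal scale at 67.8°: h·k = 1.000 × 2.094 = 2.094.
Areal scale at 7.9°: h·k = 1.000 × 0.7988 = 0.7988.
Ratio = 2.094/0.7988 ≈ 2.62.

2.62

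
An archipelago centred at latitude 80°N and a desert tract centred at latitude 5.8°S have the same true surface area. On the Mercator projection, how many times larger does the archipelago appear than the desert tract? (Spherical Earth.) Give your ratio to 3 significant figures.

32.8

Mercator areal scale is sec²φ.
At 80°: sec²(80°) = 1/0.1736² = 33.16.
At 5.8°: sec²(5.8°) = 1/0.9949² = 1.010.
Ratio = 33.16/1.010 = cos²(5.8°)/cos²(80°) ≈ 32.8.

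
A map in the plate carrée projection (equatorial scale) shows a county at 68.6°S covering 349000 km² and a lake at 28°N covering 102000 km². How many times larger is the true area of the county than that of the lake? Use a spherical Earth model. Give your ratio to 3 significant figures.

Plate carrée has h = 1 and k = sec φ, giving areal scale sec φ; true area = (apparent area) · cos φ.
True area of county: 349000 × cos(68.6°) = 349000 × 0.3649 = 127300 km².
True area of lake: 102000 × cos(28°) = 102000 × 0.8829 = 90060 km².
Ratio = 127300 / 90060 ≈ 1.41.

1.41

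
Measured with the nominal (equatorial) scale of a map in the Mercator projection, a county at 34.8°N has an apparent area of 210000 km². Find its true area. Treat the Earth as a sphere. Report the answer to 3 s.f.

142000 km²

For Mercator, h = k = sec φ (a conformal cylindrical projection has a single point scale, 1/cos φ).
Areal scale = k² = sec²φ = 1/cos²(34.8°) = 1/0.8211² = 1.483.
True area = apparent / (areal scale) = 210000 / 1.483 ≈ 142000 km².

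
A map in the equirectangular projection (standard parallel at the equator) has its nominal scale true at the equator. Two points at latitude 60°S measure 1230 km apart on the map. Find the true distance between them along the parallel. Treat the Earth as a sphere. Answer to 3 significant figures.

615 km

In the plate carrée (x = Rλ, y = Rφ), meridians are true-scale (h = 1) and parallels are stretched by k = sec φ.
Along the parallel at 60°, map distances are exaggerated by k = sec 60° = 2.000.
True distance = 1230 / 2.000 = 1230 × cos 60° ≈ 615 km.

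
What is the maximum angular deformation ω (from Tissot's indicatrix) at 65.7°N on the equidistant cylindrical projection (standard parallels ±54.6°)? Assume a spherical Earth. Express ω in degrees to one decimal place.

With standard parallel φ₀ = 54.6°, the equirectangular projection gives x = Rλ cos φ₀, y = Rφ, so h = 1 and k = cos 54.6° / cos φ.
At 65.7°: h = 1.000, k = 1.408; principal scales a = 1.408, b = 1.000.
sin(ω/2) = (a − b)/(a + b) = 0.4077/2.408 = 0.1693, so ω = 2 arcsin(0.1693) ≈ 19.5°.

19.5°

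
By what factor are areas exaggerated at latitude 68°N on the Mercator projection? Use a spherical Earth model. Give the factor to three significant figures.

For Mercator, h = k = sec φ (a conformal cylindrical projection has a single point scale, 1/cos φ).
Areal scale = k² = sec²φ = 1/cos²(68°) = 1/0.3746² = 7.126.

7.13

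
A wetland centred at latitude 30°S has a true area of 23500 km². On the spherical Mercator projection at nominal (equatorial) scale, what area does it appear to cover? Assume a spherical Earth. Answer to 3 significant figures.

31300 km²

The Mercator projection is conformal; its linear scale factor is the same in every direction and equals sec φ = 1/cos φ.
Areal scale = k² = sec²φ = 1/cos²(30°) = 1/0.8660² = 1.333.
Apparent area = 23500 × 1.333 ≈ 31300 km².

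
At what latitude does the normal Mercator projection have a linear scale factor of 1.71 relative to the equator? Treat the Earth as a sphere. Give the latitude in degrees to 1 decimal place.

Mercator scale is k = sec φ = 1/cos φ.
1/cos φ = 1.71  ⇒  cos φ = 0.5848  ⇒  φ = arccos(0.5848) ≈ 54.2°.

54.2°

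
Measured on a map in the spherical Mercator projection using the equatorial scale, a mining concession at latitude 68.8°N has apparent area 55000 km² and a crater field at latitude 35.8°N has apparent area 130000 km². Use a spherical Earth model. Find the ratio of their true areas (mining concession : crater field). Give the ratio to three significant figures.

On Mercator the areal scale is sec²φ, so true area = apparent × cos²φ.
True area of mining concession: 55000 × cos²(68.8°) = 55000 × 0.1308 = 7192 km².
True area of crater field: 130000 × cos²(35.8°) = 130000 × 0.6578 = 85520 km².
Ratio = 7192 / 85520 ≈ 0.0841.

0.0841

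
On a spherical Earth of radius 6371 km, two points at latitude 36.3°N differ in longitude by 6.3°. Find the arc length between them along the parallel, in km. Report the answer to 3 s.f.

565 km

Arc length along a parallel = R cos φ · Δλ (with Δλ in radians).
= 6371 × cos 36.3° × (6.3° × π/180) = 6371 × 0.8059 × 0.1100 ≈ 565 km.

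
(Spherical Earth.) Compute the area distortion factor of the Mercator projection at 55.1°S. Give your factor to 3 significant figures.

3.05

Mercator is conformal, so the point scale is isotropic: h = k = sec φ = 1/cos φ.
Areal scale = k² = sec²φ = 1/cos²(55.1°) = 1/0.5721² = 3.055.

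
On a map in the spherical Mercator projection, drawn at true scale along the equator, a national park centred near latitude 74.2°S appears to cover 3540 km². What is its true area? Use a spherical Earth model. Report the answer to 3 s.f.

262 km²

The Mercator projection is conformal; its linear scale factor is the same in every direction and equals sec φ = 1/cos φ.
Areal scale = k² = sec²φ = 1/cos²(74.2°) = 1/0.2723² = 13.49.
True area = apparent / (areal scale) = 3540 / 13.49 ≈ 262 km².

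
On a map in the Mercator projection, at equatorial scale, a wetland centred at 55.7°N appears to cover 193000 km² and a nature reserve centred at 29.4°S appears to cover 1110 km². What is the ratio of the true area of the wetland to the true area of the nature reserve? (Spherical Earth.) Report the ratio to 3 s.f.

72.7

On Mercator the areal scale is sec²φ, so true area = apparent × cos²φ.
True area of wetland: 193000 × cos²(55.7°) = 193000 × 0.3176 = 61290 km².
True area of nature reserve: 1110 × cos²(29.4°) = 1110 × 0.7590 = 842.5 km².
Ratio = 61290 / 842.5 ≈ 72.7.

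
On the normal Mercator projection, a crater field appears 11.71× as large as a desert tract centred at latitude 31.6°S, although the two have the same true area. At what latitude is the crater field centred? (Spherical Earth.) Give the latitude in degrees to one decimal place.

75.6°

For equal true areas on Mercator, apparent areas scale as sec²φ, so the ratio is cos²φ₂ / cos²φ₁.
cos²φ₂ / cos²φ₁ = 11.71  ⇒  cos φ₁ = cos 31.6° / √11.71 = 0.8517/3.422 = 0.2489.
φ₁ = arccos(0.2489) ≈ 75.6°.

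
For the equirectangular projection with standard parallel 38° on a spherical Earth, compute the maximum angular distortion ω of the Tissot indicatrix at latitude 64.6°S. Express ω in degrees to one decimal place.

34.3°

With standard parallel φ₀ = 38°, the equirectangular projection gives x = Rλ cos φ₀, y = Rφ, so h = 1 and k = cos 38° / cos φ.
At 64.6°: h = 1.000, k = 1.837; principal scales a = 1.837, b = 1.000.
sin(ω/2) = (a − b)/(a + b) = 0.8371/2.837 = 0.2951, so ω = 2 arcsin(0.2951) ≈ 34.3°.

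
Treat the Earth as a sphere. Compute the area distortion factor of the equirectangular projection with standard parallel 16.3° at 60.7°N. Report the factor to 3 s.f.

In the equirectangular projection with standard parallel φ₀ = 16.3° (x = Rλ cos φ₀, y = Rφ), meridians are true-scale (h = 1) and the parallel scale is k = cos φ₀ / cos φ.
Areal scale = h·k = 1 × cos φ₀ / cos φ; at 60.7°, h = 1.000, k = 1.961, so h·k = 1.961.

1.96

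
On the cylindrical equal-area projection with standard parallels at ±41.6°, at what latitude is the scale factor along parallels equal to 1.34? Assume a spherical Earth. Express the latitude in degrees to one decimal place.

A cylindrical equal-area projection with standard parallel φ₀ has meridian scale h = cos φ / cos φ₀ and parallel scale k = cos φ₀ / cos φ (so areas are preserved, h·k = 1).
k = cos φ₀ / cos φ = 1.34  ⇒  cos φ = cos 41.6° / 1.34 = 0.5581.
φ = arccos(0.5581) ≈ 56.1°.

56.1°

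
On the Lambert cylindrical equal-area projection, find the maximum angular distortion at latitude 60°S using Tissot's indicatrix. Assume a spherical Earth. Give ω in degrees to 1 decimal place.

73.7°

The Lambert cylindrical equal-area projection is the cylindrical equal-area projection with its standard parallel at the equator (φ₀ = 0). Cylindrical equal-area (φ₀ = 0°): h = cos φ / cos 0° along meridians, k = cos 0° / cos φ along parallels; h·k = 1.
At 60°: h = 0.5000, k = 2.000; principal scales a = 2.000, b = 0.5000.
sin(ω/2) = (a − b)/(a + b) = 1.500/2.500 = 0.6000, so ω = 2 arcsin(0.6000) ≈ 73.7°.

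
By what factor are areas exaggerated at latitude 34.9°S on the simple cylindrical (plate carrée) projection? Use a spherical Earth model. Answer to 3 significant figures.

1.22

Plate carrée maps x = Rλ, y = Rφ. The meridian scale is h = 1 and the parallel scale is k = 1/cos φ = sec φ.
Areal scale = h·k = 1 × sec φ; at 34.9°, h = 1.000, k = 1.219, so h·k = 1.219.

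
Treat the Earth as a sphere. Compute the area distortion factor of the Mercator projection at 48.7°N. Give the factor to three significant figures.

The Mercator projection is conformal; its linear scale factor is the same in every direction and equals sec φ = 1/cos φ.
Areal scale = k² = sec²φ = 1/cos²(48.7°) = 1/0.6600² = 2.296.

2.30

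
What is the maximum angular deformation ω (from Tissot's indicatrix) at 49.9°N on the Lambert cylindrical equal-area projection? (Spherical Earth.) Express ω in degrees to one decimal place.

48.9°

The Lambert cylindrical equal-area projection is the cylindrical equal-area projection with its standard parallel at the equator (φ₀ = 0). Cylindrical equal-area (φ₀ = 0°): h = cos φ / cos 0° along meridians, k = cos 0° / cos φ along parallels; h·k = 1.
At 49.9°: h = 0.6441, k = 1.552; principal scales a = 1.552, b = 0.6441.
sin(ω/2) = (a − b)/(a + b) = 0.9084/2.197 = 0.4135, so ω = 2 arcsin(0.4135) ≈ 48.9°.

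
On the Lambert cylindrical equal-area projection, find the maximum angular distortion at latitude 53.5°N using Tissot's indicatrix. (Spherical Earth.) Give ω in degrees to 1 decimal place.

The Lambert cylindrical equal-area projection is the cylindrical equal-area projection with its standard parallel at the equator (φ₀ = 0). Cylindrical equal-area (φ₀ = 0°): h = cos φ / cos 0° along meridians, k = cos 0° / cos φ along parallels; h·k = 1.
At 53.5°: h = 0.5948, k = 1.681; principal scales a = 1.681, b = 0.5948.
sin(ω/2) = (a − b)/(a + b) = 1.086/2.276 = 0.4773, so ω = 2 arcsin(0.4773) ≈ 57.0°.

57.0°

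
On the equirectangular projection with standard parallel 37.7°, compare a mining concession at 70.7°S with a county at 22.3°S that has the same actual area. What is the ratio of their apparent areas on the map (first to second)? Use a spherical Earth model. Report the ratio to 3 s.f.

The equidistant cylindrical projection with φ₀ = 37.7° has h = 1 (meridians true) and k = cos φ₀ / cos φ along parallels.
Areal scale at 70.7°: h·k = 1.000 × 2.394 = 2.394.
Areal scale at 22.3°: h·k = 1.000 × 0.8552 = 0.8552.
Ratio = 2.394/0.8552 ≈ 2.80.

2.80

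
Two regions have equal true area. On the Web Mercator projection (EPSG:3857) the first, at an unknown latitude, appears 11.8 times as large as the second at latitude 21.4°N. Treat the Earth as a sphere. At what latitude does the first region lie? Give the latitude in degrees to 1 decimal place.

On Mercator, (apparent₁)/(apparent₂) = sec²φ₁ / sec²φ₂ when true areas are equal.
cos²φ₂ / cos²φ₁ = 11.8  ⇒  cos φ₁ = cos 21.4° / √11.8 = 0.9311/3.435 = 0.2710.
φ₁ = arccos(0.2710) ≈ 74.3°.

74.3°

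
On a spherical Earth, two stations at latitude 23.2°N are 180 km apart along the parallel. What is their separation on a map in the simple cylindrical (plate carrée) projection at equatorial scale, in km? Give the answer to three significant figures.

196 km

In the plate carrée (x = Rλ, y = Rφ), meridians are true-scale (h = 1) and parallels are stretched by k = sec φ.
Along the parallel, k = sec 23.2° = 1/0.9191 = 1.088.
Map distance = 180 × 1.088 ≈ 196 km.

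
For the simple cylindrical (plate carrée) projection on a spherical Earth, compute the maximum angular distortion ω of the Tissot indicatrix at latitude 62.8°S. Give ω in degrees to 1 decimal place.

Plate carrée maps x = Rλ, y = Rφ. The meridian scale is h = 1 and the parallel scale is k = 1/cos φ = sec φ.
At 62.8°: h = 1.000, k = 2.188; principal scales a = 2.188, b = 1.000.
sin(ω/2) = (a − b)/(a + b) = 1.188/3.188 = 0.3726, so ω = 2 arcsin(0.3726) ≈ 43.8°.

43.8°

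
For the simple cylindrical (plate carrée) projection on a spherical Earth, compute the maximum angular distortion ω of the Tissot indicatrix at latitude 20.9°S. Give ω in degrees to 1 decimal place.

Plate carrée maps x = Rλ, y = Rφ. The meridian scale is h = 1 and the parallel scale is k = 1/cos φ = sec φ.
At 20.9°: h = 1.000, k = 1.070; principal scales a = 1.070, b = 1.000.
sin(ω/2) = (a − b)/(a + b) = 0.07043/2.070 = 0.03402, so ω = 2 arcsin(0.03402) ≈ 3.9°.

3.9°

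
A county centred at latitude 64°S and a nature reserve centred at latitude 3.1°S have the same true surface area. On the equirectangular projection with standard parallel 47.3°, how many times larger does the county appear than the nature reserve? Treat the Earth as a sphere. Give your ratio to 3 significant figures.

2.28

With standard parallel φ₀ = 47.3°, the equirectangular projection gives x = Rλ cos φ₀, y = Rφ, so h = 1 and k = cos 47.3° / cos φ.
Areal scale at 64°: h·k = 1.000 × 1.547 = 1.547.
Areal scale at 3.1°: h·k = 1.000 × 0.6792 = 0.6792.
Ratio = 1.547/0.6792 ≈ 2.28.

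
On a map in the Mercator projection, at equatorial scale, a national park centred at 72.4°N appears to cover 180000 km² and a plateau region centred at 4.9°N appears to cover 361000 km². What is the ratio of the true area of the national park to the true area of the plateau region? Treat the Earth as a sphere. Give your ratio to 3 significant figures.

0.0459

Since Mercator area scale is 1/cos²φ, the true area equals the apparent area multiplied by cos²φ.
True area of national park: 180000 × cos²(72.4°) = 180000 × 0.09143 = 16460 km².
True area of plateau region: 361000 × cos²(4.9°) = 361000 × 0.9927 = 358400 km².
Ratio = 16460 / 358400 ≈ 0.0459.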